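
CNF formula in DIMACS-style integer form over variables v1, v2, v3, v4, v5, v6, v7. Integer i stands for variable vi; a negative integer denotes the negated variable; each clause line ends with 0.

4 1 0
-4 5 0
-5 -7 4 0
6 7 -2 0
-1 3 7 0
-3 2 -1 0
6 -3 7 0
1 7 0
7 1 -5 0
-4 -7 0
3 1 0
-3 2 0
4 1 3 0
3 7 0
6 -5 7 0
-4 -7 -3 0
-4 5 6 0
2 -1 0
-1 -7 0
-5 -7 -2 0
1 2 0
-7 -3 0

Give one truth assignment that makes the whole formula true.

v1 = 1, v2 = 1, v3 = 1, v4 = 0, v5 = 0, v6 = 1, v7 = 0

Check each clause:
  1. (v1 OR v4) — v1 is true.
  2. (v5 OR NOT v4) — NOT v4 is true.
  3. (NOT v5 OR v4 OR NOT v7) — NOT v7 is true.
  4. (v6 OR NOT v2 OR v7) — v6 is true.
  5. (NOT v1 OR v7 OR v3) — v3 is true.
  6. (NOT v1 OR NOT v3 OR v2) — v2 is true.
  7. (v7 OR v6 OR NOT v3) — v6 is true.
  8. (v7 OR v1) — v1 is true.
  9. (NOT v5 OR v7 OR v1) — v1 is true.
  10. (NOT v7 OR NOT v4) — NOT v7 is true.
  11. (v3 OR v1) — v1 is true.
  12. (v2 OR NOT v3) — v2 is true.
  13. (v4 OR v3 OR v1) — v1 is true.
  14. (v3 OR v7) — v3 is true.
  15. (NOT v5 OR v7 OR v6) — NOT v5 is true.
  16. (NOT v3 OR NOT v7 OR NOT v4) — NOT v7 is true.
  17. (NOT v4 OR v5 OR v6) — NOT v4 is true.
  18. (NOT v1 OR v2) — v2 is true.
  19. (NOT v7 OR NOT v1) — NOT v7 is true.
  20. (NOT v7 OR NOT v5 OR NOT v2) — NOT v7 is true.
  21. (v1 OR v2) — v1 is true.
  22. (NOT v3 OR NOT v7) — NOT v7 is true.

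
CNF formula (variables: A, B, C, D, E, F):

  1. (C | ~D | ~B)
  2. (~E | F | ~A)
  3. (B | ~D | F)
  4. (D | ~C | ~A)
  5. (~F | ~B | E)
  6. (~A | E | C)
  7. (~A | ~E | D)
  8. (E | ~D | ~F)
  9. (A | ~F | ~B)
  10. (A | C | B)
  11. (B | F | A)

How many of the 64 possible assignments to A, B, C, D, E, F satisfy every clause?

13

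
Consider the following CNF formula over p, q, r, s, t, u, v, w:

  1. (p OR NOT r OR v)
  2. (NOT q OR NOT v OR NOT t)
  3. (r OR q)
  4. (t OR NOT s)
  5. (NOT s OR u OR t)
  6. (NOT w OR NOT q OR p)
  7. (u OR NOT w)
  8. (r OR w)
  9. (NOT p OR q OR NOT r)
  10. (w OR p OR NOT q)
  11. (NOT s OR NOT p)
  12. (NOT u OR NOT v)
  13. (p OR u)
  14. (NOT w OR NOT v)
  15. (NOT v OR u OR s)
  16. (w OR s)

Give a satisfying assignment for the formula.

Set p = True and propagate.
  then s is forced to False.
  then w is forced to True.
  then u is forced to True.
  then v is forced to False.
Try q = True.
r, t are now unconstrained; take r = True, t = False.
Every clause has at least one true literal under this assignment.
Check each clause:
  1. (v OR NOT r OR p) — p is true.
  2. (NOT q OR NOT v OR NOT t) — NOT v is true.
  3. (q OR r) — q is true.
  4. (NOT s OR t) — NOT s is true.
  5. (t OR u OR NOT s) — NOT s is true.
  6. (NOT w OR NOT q OR p) — p is true.
  7. (u OR NOT w) — u is true.
  8. (r OR w) — w is true.
  9. (q OR NOT r OR NOT p) — q is true.
  10. (p OR NOT q OR w) — w is true.
  11. (NOT s OR NOT p) — NOT s is true.
  12. (NOT u OR NOT v) — NOT v is true.
  13. (u OR p) — p is true.
  14. (NOT v OR NOT w) — NOT v is true.
  15. (u OR s OR NOT v) — NOT v is true.
  16. (w OR s) — w is true.

p=True  q=True  r=True  s=False  t=False  u=True  v=False  w=True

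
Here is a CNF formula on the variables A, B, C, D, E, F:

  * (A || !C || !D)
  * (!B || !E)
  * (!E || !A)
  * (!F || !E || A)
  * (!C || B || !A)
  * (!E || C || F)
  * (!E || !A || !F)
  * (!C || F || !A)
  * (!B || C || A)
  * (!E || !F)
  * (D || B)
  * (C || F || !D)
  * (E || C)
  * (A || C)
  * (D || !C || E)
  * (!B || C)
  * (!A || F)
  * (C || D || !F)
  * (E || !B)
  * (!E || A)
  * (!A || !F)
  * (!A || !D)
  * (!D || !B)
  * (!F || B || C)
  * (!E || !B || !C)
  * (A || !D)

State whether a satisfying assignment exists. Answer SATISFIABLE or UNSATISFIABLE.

UNSATISFIABLE

A = True:
  propagation gives E=False, C=True, B=True; an empty clause results — contradiction.
A = False:
  propagation gives C=True, D=False, B=True, E=False; an empty clause results — contradiction.
Every branch closes, so no satisfying assignment exists.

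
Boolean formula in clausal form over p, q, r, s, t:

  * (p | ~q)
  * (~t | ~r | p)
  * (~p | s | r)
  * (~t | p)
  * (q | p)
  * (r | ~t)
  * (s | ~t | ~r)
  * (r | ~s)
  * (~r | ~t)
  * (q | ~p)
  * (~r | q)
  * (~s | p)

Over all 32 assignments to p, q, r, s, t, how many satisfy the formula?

2

The models are:
  p=T q=T r=T s=F t=F
  p=T q=T r=T s=T t=F
Count: 2.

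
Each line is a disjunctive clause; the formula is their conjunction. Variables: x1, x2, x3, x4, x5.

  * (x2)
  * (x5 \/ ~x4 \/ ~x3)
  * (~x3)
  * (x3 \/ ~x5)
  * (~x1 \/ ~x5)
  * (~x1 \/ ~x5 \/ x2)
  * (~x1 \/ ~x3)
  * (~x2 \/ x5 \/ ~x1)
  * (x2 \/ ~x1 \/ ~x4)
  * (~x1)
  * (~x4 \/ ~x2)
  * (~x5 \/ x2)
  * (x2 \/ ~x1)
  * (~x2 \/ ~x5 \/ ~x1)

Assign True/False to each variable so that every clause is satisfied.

x1=False, x2=True, x3=False, x4=False, x5=False

Unit propagation: (x2) forces x2 = True.
(~x3) is a unit clause, so x3 = False.
Unit propagation: (~x5) forces x5 = False.
(~x1) is a unit clause, so x1 = False.
The clause (~x4) is unit: x4 must be False.
Every clause has at least one true literal under this assignment.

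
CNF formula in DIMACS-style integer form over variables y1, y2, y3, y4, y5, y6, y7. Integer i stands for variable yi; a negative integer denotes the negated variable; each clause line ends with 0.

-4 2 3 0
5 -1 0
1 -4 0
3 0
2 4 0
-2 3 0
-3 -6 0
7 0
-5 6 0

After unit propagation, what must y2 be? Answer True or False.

(y3) stands alone — y3 = True.
(!y3 || !y6): since y3 = True, the clause reduces to (!y6). y6 = False.
Unit clause (y7) sets y7 = True.
In (!y5 || y6), y6 is now false; !y5 must hold, so y5 = False.
From (!y1 || y5) and y5 = False: y1 = False.
(!y4 || y1) with y1 = False leaves only !y4, so y4 = False.
In (y4 || y2), y4 is now false; y2 must hold, so y2 = True.

True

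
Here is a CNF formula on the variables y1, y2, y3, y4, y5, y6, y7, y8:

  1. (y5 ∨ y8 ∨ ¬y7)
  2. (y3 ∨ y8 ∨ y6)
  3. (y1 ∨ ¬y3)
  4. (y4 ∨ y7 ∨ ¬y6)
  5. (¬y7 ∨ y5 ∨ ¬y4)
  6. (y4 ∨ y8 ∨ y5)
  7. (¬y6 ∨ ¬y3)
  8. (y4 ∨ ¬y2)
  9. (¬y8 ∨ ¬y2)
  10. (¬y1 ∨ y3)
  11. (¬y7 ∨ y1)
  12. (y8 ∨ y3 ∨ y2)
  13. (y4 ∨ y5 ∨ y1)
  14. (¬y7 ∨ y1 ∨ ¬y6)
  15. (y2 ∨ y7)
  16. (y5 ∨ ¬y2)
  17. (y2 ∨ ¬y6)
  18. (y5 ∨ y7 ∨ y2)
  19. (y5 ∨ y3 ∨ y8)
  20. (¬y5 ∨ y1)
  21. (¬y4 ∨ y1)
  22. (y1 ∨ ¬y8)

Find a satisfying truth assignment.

y1=True, y2=False, y3=True, y4=True, y5=True, y6=False, y7=True, y8=False

Try y1 = True.
  then y3 is forced to True.
  then y6 is forced to False.
Set y2 = False and propagate.
  then y7 is forced to True.
Branch on y4: take y4 = True.
  then y5 is forced to True.
y8 is now unconstrained; take y8 = False.
Every clause has at least one true literal under this assignment.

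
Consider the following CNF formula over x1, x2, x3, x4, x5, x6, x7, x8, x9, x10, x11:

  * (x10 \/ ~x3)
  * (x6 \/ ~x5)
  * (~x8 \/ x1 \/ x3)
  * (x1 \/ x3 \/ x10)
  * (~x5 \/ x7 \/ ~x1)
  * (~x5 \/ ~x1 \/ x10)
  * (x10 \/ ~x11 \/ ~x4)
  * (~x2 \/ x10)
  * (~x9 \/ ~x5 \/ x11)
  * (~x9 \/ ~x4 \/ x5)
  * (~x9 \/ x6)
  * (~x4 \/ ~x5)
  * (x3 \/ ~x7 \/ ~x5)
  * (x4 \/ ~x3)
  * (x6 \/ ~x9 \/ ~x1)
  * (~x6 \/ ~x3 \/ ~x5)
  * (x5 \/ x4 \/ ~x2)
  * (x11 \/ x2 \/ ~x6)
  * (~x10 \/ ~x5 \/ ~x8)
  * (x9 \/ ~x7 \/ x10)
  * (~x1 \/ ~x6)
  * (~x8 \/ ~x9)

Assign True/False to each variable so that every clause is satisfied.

x1=1, x2=1, x3=1, x4=1, x5=0, x6=0, x7=1, x8=0, x9=0, x10=1, x11=0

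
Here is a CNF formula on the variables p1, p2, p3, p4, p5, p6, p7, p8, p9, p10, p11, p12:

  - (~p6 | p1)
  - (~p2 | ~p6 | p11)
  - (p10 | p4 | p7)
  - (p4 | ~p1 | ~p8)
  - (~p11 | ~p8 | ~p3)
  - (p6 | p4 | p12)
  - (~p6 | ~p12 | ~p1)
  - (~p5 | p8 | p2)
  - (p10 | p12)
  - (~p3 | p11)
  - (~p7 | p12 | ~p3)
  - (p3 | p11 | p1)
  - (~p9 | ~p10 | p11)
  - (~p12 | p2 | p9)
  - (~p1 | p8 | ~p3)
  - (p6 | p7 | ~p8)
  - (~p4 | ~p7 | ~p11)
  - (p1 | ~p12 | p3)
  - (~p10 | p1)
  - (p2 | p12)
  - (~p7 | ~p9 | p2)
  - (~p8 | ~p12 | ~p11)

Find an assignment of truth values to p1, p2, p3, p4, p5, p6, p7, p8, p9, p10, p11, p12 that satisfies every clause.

p1 = T  p2 = T  p3 = F  p4 = F  p5 = F  p6 = T  p7 = F  p8 = F  p9 = F  p10 = T  p11 = T  p12 = F

p5 occurs only negated in the remaining clauses — set p5 = False.
Set p1 = True and propagate.
The remaining clauses are satisfied by p2 = True, p3 = False, p4 = False, p6 = True, p7 = False, p8 = False, p9 = False, p10 = True, p11 = True, p12 = False.
Every clause has at least one true literal under this assignment.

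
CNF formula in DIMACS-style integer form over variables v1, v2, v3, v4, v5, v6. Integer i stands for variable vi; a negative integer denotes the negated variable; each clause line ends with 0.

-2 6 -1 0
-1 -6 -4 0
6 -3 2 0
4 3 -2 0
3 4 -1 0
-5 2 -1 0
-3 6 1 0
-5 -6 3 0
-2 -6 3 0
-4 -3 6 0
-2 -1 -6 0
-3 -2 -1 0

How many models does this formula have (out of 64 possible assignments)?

18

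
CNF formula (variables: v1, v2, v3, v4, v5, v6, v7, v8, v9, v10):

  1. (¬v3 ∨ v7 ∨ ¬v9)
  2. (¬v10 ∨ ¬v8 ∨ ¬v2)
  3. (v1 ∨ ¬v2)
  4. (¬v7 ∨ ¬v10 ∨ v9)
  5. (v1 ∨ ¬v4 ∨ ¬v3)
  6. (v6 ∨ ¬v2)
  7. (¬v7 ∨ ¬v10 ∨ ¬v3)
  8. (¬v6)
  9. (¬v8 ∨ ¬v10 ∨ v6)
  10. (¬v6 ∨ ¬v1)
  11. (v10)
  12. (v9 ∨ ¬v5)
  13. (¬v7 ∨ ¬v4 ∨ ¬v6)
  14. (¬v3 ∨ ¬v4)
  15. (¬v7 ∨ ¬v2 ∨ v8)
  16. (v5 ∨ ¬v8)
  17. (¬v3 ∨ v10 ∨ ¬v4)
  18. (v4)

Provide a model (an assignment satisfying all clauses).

(¬v6) is a unit clause, so v6 = False.
(¬v2) is a unit clause, so v2 = False.
Unit propagation: (v10) forces v10 = True.
Unit propagation: (¬v8) forces v8 = False.
The clause (v4) is unit: v4 must be True.
(¬v3) is a unit clause, so v3 = False.
Pure literal: v5 appears only negated; assign v5 = False.
Pure literal: v7 appears only negated; assign v7 = False.
v1, v9 are now unconstrained; take v1 = False, v9 = False.

v1 = False, v2 = False, v3 = False, v4 = True, v5 = False, v6 = False, v7 = False, v8 = False, v9 = False, v10 = True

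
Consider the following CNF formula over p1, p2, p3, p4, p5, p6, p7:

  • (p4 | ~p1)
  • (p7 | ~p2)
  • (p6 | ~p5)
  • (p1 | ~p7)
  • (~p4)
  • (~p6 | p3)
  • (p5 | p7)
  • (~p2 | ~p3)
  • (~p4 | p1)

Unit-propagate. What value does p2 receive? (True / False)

(~p4) stands alone — p4 = False.
In (p4 | ~p1), p4 is now false; ~p1 must hold, so p1 = False.
(p1 | ~p7): since p1 = False, the clause reduces to (~p7). p7 = False.
From (~p2 | p7) and p7 = False: p2 = False.

False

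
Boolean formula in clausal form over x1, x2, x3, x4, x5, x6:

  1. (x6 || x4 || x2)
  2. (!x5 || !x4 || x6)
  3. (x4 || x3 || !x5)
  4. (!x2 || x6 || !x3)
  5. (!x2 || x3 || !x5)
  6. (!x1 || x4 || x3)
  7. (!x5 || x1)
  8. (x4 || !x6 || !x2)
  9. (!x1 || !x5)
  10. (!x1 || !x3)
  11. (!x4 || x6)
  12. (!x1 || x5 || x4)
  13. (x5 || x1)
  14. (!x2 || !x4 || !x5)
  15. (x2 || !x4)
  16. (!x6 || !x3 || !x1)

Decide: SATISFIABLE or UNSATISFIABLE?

Branch on x1: take x1 = True.
  then x5 is forced to False.
  then x3 is forced to False.
  then x4 is forced to True.
  then x6 is forced to True.
  then x2 is forced to True.
So x1=True, x2=True, x3=False, x4=True, x5=False, x6=True is a satisfying assignment.

SATISFIABLE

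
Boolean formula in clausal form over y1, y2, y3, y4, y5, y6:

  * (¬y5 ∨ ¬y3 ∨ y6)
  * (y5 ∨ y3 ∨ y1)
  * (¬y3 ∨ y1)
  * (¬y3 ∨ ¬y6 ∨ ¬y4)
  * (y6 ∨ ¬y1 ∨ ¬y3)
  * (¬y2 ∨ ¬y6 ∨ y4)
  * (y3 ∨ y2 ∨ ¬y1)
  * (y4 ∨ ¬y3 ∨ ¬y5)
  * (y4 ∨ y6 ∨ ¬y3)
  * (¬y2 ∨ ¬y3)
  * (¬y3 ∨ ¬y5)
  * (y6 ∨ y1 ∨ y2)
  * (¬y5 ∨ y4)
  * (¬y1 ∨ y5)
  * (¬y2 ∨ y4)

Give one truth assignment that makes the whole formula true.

y1=1, y2=1, y3=0, y4=1, y5=1, y6=1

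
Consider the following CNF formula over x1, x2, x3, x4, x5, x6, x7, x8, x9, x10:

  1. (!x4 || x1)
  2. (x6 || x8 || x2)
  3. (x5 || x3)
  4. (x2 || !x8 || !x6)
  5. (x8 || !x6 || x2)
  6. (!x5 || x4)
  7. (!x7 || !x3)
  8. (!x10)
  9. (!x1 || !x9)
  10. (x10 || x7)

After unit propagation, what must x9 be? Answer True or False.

(!x10) is a unit clause: x10 = False.
From (x7 || x10) and x10 = False: x7 = True.
(!x7 || !x3): since x7 = True, the clause reduces to (!x3). x3 = False.
From (x5 || x3) and x3 = False: x5 = True.
In (x4 || !x5), !x5 is now false; x4 must hold, so x4 = True.
(x1 || !x4) with x4 = True leaves only x1, so x1 = True.
(!x9 || !x1) with x1 = True leaves only !x9, so x9 = False.

False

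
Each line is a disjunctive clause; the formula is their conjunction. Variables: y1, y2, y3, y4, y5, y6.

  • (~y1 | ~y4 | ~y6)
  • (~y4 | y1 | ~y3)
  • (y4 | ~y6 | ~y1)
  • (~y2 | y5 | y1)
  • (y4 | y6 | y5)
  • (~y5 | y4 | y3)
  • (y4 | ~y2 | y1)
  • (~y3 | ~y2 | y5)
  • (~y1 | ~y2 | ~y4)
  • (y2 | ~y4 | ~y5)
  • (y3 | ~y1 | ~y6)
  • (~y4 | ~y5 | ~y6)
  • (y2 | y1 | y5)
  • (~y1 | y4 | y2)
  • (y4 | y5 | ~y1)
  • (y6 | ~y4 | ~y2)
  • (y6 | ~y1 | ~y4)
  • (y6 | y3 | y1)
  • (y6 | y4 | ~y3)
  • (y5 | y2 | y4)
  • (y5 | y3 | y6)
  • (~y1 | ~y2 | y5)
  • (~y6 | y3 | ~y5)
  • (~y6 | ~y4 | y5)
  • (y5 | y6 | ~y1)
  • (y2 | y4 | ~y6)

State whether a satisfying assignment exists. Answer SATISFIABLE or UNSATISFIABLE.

UNSATISFIABLE

y4 = True:
  y1 = True:
    propagation gives y6=False; an empty clause results — contradiction.
  y1 = False:
    propagation gives y3=False, y6=True, y5=False; an empty clause results — contradiction.
y4 = False:
  y5 = True:
    propagation gives y3=True, y6=True, y1=False, y2=False; an empty clause results — contradiction.
  y5 = False:
    propagation gives y6=True, y1=False, y2=False; an empty clause results — contradiction.
Every branch closes, so no satisfying assignment exists.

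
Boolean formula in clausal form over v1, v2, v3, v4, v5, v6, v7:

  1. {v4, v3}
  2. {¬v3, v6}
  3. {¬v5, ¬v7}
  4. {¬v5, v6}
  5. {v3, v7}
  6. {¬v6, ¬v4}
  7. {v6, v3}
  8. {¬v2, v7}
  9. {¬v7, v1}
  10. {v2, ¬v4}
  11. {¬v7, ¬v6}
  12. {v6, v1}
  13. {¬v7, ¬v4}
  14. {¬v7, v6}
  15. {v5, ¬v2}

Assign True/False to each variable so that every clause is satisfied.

v1=True, v2=False, v3=True, v4=False, v5=False, v6=True, v7=False

v1 occurs only positively in the remaining clauses — set v1 = True.
Try v2 = False.
  then v4 is forced to False.
  then v3 is forced to True.
  then v6 is forced to True.
  then v7 is forced to False.
v5 is now unconstrained; take v5 = False.
Every clause has at least one true literal under this assignment.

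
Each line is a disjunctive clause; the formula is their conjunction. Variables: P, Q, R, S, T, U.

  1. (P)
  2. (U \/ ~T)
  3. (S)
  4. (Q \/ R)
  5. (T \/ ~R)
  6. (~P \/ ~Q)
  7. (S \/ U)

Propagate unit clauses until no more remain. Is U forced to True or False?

(P) stands alone — P = True.
(S) stands alone — S = True.
(~P \/ ~Q): since P = True, the clause reduces to (~Q). Q = False.
(R \/ Q): since Q = False, the clause reduces to (R). R = True.
In (T \/ ~R), ~R is now false; T must hold, so T = True.
From (U \/ ~T) and T = True: U = True.

True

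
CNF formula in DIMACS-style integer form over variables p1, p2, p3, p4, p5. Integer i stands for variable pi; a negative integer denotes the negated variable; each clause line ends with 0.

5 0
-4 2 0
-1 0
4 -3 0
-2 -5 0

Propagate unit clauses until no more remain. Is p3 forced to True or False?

False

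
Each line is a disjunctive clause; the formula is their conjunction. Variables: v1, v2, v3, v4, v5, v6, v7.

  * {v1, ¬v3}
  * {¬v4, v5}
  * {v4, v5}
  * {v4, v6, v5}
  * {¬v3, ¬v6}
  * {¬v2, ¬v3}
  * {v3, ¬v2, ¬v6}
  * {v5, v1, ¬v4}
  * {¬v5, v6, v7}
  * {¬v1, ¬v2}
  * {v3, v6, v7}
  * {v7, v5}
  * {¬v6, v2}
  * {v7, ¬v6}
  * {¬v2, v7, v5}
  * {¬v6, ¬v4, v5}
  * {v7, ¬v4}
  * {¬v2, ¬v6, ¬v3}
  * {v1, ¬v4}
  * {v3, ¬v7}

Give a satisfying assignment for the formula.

v1=T, v2=F, v3=T, v4=F, v5=T, v6=F, v7=T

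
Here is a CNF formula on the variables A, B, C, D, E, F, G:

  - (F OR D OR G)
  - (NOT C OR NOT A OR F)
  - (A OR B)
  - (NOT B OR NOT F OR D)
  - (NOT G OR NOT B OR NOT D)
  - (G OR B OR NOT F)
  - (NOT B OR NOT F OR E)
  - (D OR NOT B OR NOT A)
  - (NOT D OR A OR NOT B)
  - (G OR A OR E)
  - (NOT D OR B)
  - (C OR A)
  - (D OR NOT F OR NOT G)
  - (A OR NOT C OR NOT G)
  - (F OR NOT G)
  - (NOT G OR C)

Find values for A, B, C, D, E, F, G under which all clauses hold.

E occurs only positively in the remaining clauses — set E = True.
Try A = True.
The remaining clauses are satisfied by B = True, C = False, D = True, F = False, G = False.
Every clause has at least one true literal under this assignment.

A = True, B = True, C = False, D = True, E = True, F = False, G = False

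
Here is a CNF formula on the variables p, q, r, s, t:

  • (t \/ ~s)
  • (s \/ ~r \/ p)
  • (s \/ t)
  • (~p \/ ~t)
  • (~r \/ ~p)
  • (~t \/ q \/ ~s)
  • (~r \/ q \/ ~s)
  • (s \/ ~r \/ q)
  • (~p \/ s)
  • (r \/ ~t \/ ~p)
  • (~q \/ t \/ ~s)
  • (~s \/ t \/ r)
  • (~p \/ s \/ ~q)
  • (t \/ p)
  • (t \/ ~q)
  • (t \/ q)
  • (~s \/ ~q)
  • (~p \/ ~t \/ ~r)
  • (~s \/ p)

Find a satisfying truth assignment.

Branch on p: take p = False.
  then t is forced to True.
  then s is forced to False.
  then r is forced to False.
q is now unconstrained; take q = False.
Every clause has at least one true literal under this assignment.

p=F, q=F, r=F, s=F, t=T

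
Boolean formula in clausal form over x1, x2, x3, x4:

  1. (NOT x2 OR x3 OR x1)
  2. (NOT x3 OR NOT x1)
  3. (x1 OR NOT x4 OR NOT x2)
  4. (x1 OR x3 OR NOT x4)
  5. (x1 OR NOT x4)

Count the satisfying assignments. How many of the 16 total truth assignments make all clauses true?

7

The models are:
  x1=F x2=F x3=F x4=F
  x1=F x2=F x3=T x4=F
  x1=F x2=T x3=T x4=F
  x1=T x2=F x3=F x4=F
  x1=T x2=F x3=F x4=T
  x1=T x2=T x3=F x4=F
  x1=T x2=T x3=F x4=T
Count: 7.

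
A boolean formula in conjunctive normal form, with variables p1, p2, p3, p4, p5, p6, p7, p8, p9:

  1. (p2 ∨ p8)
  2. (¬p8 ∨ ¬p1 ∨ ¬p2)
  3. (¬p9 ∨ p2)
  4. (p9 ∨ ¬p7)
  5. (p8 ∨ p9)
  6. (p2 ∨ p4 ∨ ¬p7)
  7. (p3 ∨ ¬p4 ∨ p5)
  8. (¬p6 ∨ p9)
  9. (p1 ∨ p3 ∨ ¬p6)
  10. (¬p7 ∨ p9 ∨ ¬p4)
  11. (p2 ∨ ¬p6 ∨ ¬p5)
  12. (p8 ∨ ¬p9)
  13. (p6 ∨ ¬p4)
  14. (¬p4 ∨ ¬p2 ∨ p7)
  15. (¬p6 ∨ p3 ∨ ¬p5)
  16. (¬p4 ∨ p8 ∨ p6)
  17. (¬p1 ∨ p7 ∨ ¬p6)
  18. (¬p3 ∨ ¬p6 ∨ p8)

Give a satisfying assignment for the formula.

p1=F  p2=T  p3=F  p4=F  p5=F  p6=F  p7=F  p8=T  p9=F

Branch on p1: take p1 = False.
The remaining clauses are satisfied by p2 = True, p3 = False, p4 = False, p5 = False, p6 = False, p7 = False, p8 = True, p9 = False.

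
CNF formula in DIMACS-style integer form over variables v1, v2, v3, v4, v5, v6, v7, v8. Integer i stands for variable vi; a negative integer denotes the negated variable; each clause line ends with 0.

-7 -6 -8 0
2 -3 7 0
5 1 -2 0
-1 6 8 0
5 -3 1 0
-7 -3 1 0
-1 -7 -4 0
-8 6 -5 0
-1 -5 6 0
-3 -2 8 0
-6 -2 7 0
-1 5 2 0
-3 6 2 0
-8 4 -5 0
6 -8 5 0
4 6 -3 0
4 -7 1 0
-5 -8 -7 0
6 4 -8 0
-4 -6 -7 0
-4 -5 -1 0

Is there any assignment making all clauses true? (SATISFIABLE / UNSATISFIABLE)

SATISFIABLE

v3 occurs only negated in the remaining clauses — set v3 = False.
Try v1 = False.
Set v2 = False and propagate.
Try v4 = True.
For the remaining variables, v5 = False, v6 = True, v7 = False, v8 = True works.
So v1=F, v2=F, v3=F, v4=T, v5=F, v6=T, v7=F, v8=T is a satisfying assignment.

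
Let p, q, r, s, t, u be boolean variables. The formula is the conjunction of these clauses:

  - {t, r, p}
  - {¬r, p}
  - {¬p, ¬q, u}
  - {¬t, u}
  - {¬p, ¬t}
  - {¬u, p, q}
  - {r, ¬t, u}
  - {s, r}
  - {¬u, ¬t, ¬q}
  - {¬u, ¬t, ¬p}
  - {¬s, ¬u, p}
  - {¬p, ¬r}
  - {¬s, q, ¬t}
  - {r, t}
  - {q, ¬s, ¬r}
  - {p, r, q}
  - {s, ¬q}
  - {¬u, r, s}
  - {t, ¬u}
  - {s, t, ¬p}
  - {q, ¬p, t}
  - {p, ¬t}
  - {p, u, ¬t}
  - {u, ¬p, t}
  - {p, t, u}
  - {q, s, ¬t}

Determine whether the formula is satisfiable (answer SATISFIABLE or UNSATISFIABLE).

UNSATISFIABLE

t = True:
  propagation gives u=True, p=False; an empty clause results — contradiction.
t = False:
  propagation gives r=True, p=True; an empty clause results — contradiction.
Every branch closes, so no satisfying assignment exists.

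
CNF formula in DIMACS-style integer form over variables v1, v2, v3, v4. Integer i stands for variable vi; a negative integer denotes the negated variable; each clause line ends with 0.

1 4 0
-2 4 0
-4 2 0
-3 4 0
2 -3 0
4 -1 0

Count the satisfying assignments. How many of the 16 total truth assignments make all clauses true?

4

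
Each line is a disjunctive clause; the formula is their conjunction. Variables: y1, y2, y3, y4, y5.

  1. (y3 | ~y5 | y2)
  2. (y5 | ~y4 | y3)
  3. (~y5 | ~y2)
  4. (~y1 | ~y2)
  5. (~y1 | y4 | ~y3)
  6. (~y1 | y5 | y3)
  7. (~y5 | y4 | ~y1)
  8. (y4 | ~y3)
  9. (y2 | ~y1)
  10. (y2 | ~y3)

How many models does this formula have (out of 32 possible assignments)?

3

The models are:
  y1=F y2=F y3=F y4=F y5=F
  y1=F y2=T y3=F y4=F y5=F
  y1=F y2=T y3=T y4=T y5=F
Count: 3.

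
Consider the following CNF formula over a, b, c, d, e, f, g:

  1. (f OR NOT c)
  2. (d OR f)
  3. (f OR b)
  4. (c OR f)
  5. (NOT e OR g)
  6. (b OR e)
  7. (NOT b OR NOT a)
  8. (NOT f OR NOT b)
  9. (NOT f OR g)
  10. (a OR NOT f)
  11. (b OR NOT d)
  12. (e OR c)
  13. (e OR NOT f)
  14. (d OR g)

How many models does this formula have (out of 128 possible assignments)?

Satisfying assignments:
  a=1 b=0 c=0 d=0 e=1 f=1 g=1
  a=1 b=0 c=1 d=0 e=1 f=1 g=1
Count: 2.

2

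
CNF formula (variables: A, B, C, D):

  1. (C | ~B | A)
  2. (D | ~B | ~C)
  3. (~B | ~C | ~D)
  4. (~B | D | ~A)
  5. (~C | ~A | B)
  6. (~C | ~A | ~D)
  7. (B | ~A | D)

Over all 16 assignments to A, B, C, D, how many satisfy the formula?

6

The models are:
  A=F B=F C=F D=F
  A=F B=F C=F D=T
  A=F B=F C=T D=F
  A=F B=F C=T D=T
  A=T B=F C=F D=T
  A=T B=T C=F D=T
Count: 6.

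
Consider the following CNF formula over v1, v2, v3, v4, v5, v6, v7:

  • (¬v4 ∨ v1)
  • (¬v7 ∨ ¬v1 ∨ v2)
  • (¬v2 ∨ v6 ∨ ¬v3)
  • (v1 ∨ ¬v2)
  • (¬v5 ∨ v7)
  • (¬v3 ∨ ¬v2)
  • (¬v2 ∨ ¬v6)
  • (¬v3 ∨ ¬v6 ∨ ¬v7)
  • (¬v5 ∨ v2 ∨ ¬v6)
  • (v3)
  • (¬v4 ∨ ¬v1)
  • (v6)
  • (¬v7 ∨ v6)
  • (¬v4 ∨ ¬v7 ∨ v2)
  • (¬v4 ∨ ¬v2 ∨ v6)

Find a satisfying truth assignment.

The clause (v3) is unit: v3 must be True.
(¬v2) is a unit clause, so v2 = False.
The clause (v6) is unit: v6 must be True.
(¬v7) is a unit clause, so v7 = False.
Unit propagation: (¬v5) forces v5 = False.
Pure literal: v4 appears only negated; assign v4 = False.
v1 is now unconstrained; take v1 = False.
Every clause has at least one true literal under this assignment.

v1=0, v2=0, v3=1, v4=0, v5=0, v6=1, v7=0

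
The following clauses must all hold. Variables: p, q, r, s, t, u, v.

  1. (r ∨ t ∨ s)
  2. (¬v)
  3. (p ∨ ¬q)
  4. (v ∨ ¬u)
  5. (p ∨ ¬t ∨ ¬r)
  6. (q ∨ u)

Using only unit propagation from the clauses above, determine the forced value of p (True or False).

(¬v) stands alone — v = False.
(v ∨ ¬u): since v = False, the clause reduces to (¬u). u = False.
(u ∨ q) with u = False leaves only q, so q = True.
(¬q ∨ p) with q = True leaves only p, so p = True.

True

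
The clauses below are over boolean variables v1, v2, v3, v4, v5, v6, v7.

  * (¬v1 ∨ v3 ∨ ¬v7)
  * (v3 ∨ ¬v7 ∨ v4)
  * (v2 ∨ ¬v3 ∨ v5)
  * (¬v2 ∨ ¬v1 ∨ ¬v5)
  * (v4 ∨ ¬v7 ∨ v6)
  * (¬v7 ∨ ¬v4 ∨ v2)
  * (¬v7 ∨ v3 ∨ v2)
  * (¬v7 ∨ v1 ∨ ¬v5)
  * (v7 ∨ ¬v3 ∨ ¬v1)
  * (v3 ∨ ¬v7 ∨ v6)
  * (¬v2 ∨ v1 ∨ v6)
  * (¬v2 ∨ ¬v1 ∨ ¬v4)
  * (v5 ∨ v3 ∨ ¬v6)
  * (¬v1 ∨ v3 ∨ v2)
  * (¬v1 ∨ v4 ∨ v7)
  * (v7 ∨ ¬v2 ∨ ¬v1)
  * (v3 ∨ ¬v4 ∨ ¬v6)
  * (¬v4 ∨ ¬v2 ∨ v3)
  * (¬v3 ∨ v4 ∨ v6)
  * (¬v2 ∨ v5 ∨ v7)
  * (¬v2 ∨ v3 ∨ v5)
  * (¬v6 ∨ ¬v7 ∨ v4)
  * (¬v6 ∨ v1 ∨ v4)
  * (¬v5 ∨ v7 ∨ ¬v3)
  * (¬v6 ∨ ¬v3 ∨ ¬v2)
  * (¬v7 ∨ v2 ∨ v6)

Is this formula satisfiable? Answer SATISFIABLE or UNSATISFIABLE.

SATISFIABLE

Branch on v1: take v1 = False.
Set v2 = False and propagate.
Set v3 = False and propagate.
  then v7 is forced to False.
For the remaining variables, v4 = False, v5 = False, v6 = False works.
So v1=False, v2=False, v3=False, v4=False, v5=False, v6=False, v7=False is a satisfying assignment.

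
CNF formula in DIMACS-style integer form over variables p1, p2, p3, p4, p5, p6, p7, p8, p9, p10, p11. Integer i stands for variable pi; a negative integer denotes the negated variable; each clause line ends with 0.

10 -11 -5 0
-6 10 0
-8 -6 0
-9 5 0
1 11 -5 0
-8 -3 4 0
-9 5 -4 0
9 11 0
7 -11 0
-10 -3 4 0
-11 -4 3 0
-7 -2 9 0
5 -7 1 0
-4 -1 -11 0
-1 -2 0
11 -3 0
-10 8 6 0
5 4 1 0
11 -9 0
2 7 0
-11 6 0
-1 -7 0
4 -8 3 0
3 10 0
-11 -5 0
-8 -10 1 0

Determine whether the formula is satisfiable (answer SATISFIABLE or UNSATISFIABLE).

UNSATISFIABLE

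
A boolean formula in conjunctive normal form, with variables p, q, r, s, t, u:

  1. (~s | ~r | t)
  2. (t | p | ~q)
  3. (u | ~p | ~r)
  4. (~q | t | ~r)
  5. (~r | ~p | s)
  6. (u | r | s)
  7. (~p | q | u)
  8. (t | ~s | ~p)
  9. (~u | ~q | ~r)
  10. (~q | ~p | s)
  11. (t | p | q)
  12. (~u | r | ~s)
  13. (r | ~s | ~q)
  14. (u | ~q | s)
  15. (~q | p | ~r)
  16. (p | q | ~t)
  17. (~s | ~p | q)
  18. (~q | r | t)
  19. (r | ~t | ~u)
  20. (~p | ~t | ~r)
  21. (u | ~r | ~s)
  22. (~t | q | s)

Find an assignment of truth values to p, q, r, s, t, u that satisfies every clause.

p=True, q=False, r=False, s=False, t=False, u=True

Check each clause:
  1. (~s | t | ~r) — ~r is true.
  2. (p | ~q | t) — p is true.
  3. (~r | ~p | u) — ~r is true.
  4. (~q | t | ~r) — ~r is true.
  5. (~p | ~r | s) — ~r is true.
  6. (u | s | r) — u is true.
  7. (q | ~p | u) — u is true.
  8. (t | ~p | ~s) — ~s is true.
  9. (~q | ~u | ~r) — ~r is true.
  10. (~q | ~p | s) — ~q is true.
  11. (p | t | q) — p is true.
  12. (~u | ~s | r) — ~s is true.
  13. (~s | ~q | r) — ~s is true.
  14. (~q | s | u) — ~q is true.
  15. (~q | p | ~r) — p is true.
  16. (q | p | ~t) — p is true.
  17. (~p | q | ~s) — ~s is true.
  18. (~q | r | t) — ~q is true.
  19. (r | ~t | ~u) — ~t is true.
  20. (~r | ~p | ~t) — ~t is true.
  21. (u | ~r | ~s) — ~s is true.
  22. (~t | q | s) — ~t is true.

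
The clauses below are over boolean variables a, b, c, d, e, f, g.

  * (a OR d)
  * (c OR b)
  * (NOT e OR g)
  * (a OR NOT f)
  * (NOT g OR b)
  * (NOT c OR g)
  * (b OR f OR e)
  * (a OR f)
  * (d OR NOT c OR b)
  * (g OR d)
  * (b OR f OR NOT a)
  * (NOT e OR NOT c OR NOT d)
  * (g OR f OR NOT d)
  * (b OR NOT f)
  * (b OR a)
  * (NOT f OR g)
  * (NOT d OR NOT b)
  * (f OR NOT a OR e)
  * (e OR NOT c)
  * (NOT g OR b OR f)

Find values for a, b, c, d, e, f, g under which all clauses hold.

Try a = True.
The remaining clauses are satisfied by b = True, c = False, d = False, e = False, f = True, g = True.
Every clause has at least one true literal under this assignment.

a=True, b=True, c=False, d=False, e=False, f=True, g=True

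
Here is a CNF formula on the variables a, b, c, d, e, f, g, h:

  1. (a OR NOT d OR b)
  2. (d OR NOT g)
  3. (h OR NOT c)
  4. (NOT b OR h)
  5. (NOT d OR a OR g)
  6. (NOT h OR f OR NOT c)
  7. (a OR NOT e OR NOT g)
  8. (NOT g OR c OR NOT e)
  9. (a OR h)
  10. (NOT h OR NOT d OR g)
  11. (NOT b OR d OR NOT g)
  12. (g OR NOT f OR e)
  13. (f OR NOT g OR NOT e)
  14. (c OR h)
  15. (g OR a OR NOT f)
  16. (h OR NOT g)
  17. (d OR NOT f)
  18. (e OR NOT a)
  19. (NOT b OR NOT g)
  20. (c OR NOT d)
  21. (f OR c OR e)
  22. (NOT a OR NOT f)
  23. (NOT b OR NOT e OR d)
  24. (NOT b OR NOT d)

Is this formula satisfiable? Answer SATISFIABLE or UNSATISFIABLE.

Set a = True and propagate.
  then e is forced to True.
  then f is forced to False.
  then g is forced to False.
Set b = False and propagate.
Try c = False.
  then h is forced to True.
  then d is forced to False.
Every clause has at least one true literal under this assignment.
So a = True  b = False  c = False  d = False  e = True  f = False  g = False  h = True is a satisfying assignment.

SATISFIABLE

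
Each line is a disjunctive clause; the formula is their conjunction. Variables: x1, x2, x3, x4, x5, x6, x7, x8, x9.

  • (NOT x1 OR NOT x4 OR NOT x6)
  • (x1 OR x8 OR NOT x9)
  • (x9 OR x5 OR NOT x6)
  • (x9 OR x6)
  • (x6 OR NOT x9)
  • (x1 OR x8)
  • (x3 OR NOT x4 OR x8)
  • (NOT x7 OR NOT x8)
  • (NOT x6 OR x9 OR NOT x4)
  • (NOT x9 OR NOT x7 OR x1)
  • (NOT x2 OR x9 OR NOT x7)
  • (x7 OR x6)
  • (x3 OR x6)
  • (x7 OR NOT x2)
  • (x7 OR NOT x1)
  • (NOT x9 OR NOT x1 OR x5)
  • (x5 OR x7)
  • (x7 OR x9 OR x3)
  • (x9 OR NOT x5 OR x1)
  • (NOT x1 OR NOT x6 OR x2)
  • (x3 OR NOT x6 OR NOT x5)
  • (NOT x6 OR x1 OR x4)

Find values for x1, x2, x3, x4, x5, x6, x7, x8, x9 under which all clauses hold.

x1=True, x2=True, x3=True, x4=False, x5=True, x6=True, x7=True, x8=False, x9=True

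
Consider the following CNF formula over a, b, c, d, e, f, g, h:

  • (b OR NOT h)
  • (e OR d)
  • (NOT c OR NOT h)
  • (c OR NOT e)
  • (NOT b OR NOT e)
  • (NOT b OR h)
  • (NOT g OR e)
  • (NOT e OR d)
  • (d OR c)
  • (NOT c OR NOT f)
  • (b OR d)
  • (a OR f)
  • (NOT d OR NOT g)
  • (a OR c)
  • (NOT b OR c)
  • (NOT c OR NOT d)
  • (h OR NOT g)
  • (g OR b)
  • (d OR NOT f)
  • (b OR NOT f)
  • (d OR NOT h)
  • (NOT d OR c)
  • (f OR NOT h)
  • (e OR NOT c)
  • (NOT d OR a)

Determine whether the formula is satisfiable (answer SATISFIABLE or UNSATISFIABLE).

UNSATISFIABLE

d = True:
  propagation gives g=False, c=False; an empty clause results — contradiction.
d = False:
  propagation gives e=True; an empty clause results — contradiction.
Every branch closes, so no satisfying assignment exists.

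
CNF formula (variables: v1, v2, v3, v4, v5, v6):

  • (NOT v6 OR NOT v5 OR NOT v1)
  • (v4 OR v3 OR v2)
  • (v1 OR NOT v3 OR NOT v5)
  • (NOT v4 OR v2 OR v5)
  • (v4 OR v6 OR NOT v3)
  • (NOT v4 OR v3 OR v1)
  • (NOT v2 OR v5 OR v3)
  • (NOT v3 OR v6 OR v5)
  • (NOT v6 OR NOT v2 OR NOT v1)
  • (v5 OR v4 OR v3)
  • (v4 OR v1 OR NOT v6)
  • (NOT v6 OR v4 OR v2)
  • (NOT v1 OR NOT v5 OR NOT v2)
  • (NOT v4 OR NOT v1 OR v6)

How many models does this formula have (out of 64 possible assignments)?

The models are:
  v1=F v2=T v3=F v4=F v5=T v6=F
  v1=F v2=T v3=T v4=T v5=F v6=T
That's 2 in total.

2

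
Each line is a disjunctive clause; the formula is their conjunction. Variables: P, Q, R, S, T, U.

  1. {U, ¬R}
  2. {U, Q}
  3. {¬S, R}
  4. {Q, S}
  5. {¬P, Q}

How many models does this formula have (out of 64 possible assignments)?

Split on Q, then R.
  Q=T, R=T: forces U=T; P, S, T free → 2^3 = 8.
  Q=T, R=F: forces S=F; P, T, U free → 2^3 = 8.
  Q=F, R=T: remaining (P,S,T,U) ∈ {(F,T,F,T); (F,T,T,T)} — 2.
  Q=F, R=F: a clause becomes empty — 0.
Total: 8 + 8 + 2 + 0 = 18.

18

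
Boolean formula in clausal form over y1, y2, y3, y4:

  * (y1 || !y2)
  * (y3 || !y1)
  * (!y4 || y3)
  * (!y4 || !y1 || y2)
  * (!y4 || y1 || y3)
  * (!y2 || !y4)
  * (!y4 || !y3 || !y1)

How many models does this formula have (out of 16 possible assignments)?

5

Satisfying assignments:
  y1=0 y2=0 y3=0 y4=0
  y1=0 y2=0 y3=1 y4=0
  y1=0 y2=0 y3=1 y4=1
  y1=1 y2=0 y3=1 y4=0
  y1=1 y2=1 y3=1 y4=0
Count: 5.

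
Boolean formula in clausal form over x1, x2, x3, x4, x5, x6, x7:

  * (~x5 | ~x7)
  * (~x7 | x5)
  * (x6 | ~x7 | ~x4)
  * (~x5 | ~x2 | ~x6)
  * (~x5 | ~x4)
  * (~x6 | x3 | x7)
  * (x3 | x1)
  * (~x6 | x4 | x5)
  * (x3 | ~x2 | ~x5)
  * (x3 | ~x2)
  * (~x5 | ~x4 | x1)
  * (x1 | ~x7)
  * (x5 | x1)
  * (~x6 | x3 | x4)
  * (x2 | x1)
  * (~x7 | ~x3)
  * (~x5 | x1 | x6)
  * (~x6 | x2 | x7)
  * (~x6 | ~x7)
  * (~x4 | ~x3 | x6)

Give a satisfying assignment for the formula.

x1=1, x2=1, x3=1, x4=1, x5=0, x6=1, x7=0

x1 occurs only positively in the remaining clauses — set x1 = True.
Branch on x2: take x2 = True.
  then x3 is forced to True.
  then x7 is forced to False.
For the remaining variables, x4 = True, x5 = False, x6 = True works.
Check each clause:
  1. (~x7 | ~x5) — ~x7 is true.
  2. (x5 | ~x7) — ~x7 is true.
  3. (~x4 | x6 | ~x7) — ~x7 is true.
  4. (~x2 | ~x6 | ~x5) — ~x5 is true.
  5. (~x5 | ~x4) — ~x5 is true.
  6. (~x6 | x7 | x3) — x3 is true.
  7. (x3 | x1) — x1 is true.
  8. (~x6 | x4 | x5) — x4 is true.
  9. (x3 | ~x5 | ~x2) — x3 is true.
  10. (x3 | ~x2) — x3 is true.
  11. (~x5 | x1 | ~x4) — x1 is true.
  12. (~x7 | x1) — ~x7 is true.
  13. (x1 | x5) — x1 is true.
  14. (~x6 | x3 | x4) — x3 is true.
  15. (x1 | x2) — x1 is true.
  16. (~x3 | ~x7) — ~x7 is true.
  17. (x1 | ~x5 | x6) — x1 is true.
  18. (x7 | ~x6 | x2) — x2 is true.
  19. (~x6 | ~x7) — ~x7 is true.
  20. (x6 | ~x3 | ~x4) — x6 is true.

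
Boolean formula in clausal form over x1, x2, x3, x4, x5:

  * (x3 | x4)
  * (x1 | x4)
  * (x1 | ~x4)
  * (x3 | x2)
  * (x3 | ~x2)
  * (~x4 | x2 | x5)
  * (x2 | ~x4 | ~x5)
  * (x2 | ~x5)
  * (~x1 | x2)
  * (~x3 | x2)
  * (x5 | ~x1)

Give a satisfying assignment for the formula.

Set x1 = True and propagate.
  then x2 is forced to True.
  then x3 is forced to True.
  then x5 is forced to True.
x4 is now unconstrained; take x4 = False.
Check each clause:
  1. (x3 | x4) — x3 is true.
  2. (x4 | x1) — x1 is true.
  3. (~x4 | x1) — x1 is true.
  4. (x2 | x3) — x2 is true.
  5. (x3 | ~x2) — x3 is true.
  6. (x5 | ~x4 | x2) — x2 is true.
  7. (~x4 | x2 | ~x5) — x2 is true.
  8. (x2 | ~x5) — x2 is true.
  9. (~x1 | x2) — x2 is true.
  10. (~x3 | x2) — x2 is true.
  11. (~x1 | x5) — x5 is true.

x1 = T, x2 = T, x3 = T, x4 = F, x5 = T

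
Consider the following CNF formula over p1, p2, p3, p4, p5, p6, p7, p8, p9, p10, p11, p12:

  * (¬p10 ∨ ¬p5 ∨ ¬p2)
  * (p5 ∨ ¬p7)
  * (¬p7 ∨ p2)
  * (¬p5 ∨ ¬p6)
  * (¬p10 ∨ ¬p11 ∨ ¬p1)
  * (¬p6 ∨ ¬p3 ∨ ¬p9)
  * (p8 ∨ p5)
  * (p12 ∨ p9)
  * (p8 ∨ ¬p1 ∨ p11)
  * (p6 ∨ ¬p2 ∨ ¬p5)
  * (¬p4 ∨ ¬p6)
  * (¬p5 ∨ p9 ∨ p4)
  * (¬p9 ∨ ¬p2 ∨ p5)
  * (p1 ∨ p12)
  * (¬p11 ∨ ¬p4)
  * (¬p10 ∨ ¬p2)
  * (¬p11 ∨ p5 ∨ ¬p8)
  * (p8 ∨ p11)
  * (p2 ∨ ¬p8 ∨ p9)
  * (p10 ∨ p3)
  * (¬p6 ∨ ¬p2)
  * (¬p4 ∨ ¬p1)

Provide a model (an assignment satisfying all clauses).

p1=True, p2=True, p3=True, p4=False, p5=False, p6=False, p7=False, p8=True, p9=False, p10=False, p11=False, p12=True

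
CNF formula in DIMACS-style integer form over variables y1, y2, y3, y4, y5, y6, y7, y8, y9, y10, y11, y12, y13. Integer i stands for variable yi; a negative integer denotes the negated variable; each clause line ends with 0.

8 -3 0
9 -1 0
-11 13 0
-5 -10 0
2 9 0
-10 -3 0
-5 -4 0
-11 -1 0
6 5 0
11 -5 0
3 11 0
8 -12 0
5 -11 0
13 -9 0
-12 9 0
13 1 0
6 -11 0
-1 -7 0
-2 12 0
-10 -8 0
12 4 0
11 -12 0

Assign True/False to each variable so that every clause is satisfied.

y1=F, y2=F, y3=T, y4=F, y5=T, y6=T, y7=F, y8=T, y9=T, y10=F, y11=T, y12=T, y13=T

y6 occurs only positively in the remaining clauses — set y6 = True.
y7 occurs only negated in the remaining clauses — set y7 = False.
Branch on y1: take y1 = False.
  then y13 is forced to True.
Branch on y2: take y2 = False.
  then y9 is forced to True.
For the remaining variables, y3 = True, y4 = False, y5 = True, y8 = True, y10 = False, y11 = True, y12 = True works.
Every clause has at least one true literal under this assignment.
Check each clause:
  1. (~y3 \/ y8) — y8 is true.
  2. (y9 \/ ~y1) — y9 is true.
  3. (y13 \/ ~y11) — y13 is true.
  4. (~y5 \/ ~y10) — ~y10 is true.
  5. (y2 \/ y9) — y9 is true.
  6. (~y10 \/ ~y3) — ~y10 is true.
  7. (~y4 \/ ~y5) — ~y4 is true.
  8. (~y11 \/ ~y1) — ~y1 is true.
  9. (y5 \/ y6) — y5 is true.
  10. (y11 \/ ~y5) — y11 is true.
  11. (y11 \/ y3) — y3 is true.
  12. (~y12 \/ y8) — y8 is true.
  13. (y5 \/ ~y11) — y5 is true.
  14. (~y9 \/ y13) — y13 is true.
  15. (y9 \/ ~y12) — y9 is true.
  16. (y13 \/ y1) — y13 is true.
  17. (~y11 \/ y6) — y6 is true.
  18. (~y1 \/ ~y7) — ~y7 is true.
  19. (~y2 \/ y12) — y12 is true.
  20. (~y8 \/ ~y10) — ~y10 is true.
  21. (y12 \/ y4) — y12 is true.
  22. (y11 \/ ~y12) — y11 is true.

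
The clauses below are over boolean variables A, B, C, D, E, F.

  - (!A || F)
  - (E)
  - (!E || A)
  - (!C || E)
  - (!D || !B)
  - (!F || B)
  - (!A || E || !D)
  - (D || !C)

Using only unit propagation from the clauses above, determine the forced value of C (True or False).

False

Unit clause (E) sets E = True.
(!E || A): since E = True, the clause reduces to (A). A = True.
From (!A || F) and A = True: F = True.
In (!F || B), !F is now false; B must hold, so B = True.
(!D || !B): since B = True, the clause reduces to (!D). D = False.
In (!C || D), D is now false; !C must hold, so C = False.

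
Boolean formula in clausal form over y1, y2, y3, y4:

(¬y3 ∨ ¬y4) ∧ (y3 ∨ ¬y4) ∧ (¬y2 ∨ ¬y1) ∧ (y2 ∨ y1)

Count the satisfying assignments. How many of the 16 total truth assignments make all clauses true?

4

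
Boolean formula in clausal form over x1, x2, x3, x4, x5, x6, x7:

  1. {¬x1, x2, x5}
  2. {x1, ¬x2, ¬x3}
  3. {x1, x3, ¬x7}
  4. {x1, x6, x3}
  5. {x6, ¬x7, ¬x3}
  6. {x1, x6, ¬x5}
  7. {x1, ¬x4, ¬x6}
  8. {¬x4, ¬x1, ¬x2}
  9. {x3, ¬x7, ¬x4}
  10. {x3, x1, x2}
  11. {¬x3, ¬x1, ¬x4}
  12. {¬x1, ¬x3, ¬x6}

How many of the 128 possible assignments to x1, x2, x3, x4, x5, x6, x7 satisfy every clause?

Case analysis on x1 and x3:
  x1=T, x3=T: remaining (x2,x4,x5,x6,x7) ∈ {(F,F,T,F,F); (T,F,F,F,F); (T,F,T,F,F)} — 3.
  x1=T, x3=F: x6 free; 7 ways for (x2,x4,x5,x7) × 2^1 = 14.
  x1=F, x3=T: 6 of the 32 assignments to (x2,x4,x5,x6,x7) work.
  x1=F, x3=F: remaining (x2,x4,x5,x6,x7) ∈ {(T,F,F,T,F); (T,F,T,T,F)} — 2.
Total: 3 + 14 + 6 + 2 = 25.

25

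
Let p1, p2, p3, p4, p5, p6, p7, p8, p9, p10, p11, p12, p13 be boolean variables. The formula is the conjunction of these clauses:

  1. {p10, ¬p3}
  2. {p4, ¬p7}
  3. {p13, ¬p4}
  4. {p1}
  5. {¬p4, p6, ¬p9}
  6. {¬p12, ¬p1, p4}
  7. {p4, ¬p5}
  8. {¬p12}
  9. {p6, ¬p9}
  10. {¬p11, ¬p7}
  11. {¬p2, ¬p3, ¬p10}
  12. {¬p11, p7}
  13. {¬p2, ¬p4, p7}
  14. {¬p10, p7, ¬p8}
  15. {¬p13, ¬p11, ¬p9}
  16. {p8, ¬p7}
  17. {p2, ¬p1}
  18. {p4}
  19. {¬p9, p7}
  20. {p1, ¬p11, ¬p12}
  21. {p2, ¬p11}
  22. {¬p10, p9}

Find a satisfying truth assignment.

The clause (p1) is unit: p1 must be True.
The clause (¬p12) is unit: p12 must be False.
The clause (p2) is unit: p2 must be True.
(p4) is a unit clause, so p4 = True.
(p13) is a unit clause, so p13 = True.
Unit propagation: (p7) forces p7 = True.
Unit propagation: (¬p11) forces p11 = False.
(p8) is a unit clause, so p8 = True.
Pure literal: p3 appears only negated; assign p3 = False.
Pure literal: p6 appears only positively; assign p6 = True.
Set p9 = True and propagate.
p5, p10 are now unconstrained; take p5 = True, p10 = False.

p1=T, p2=T, p3=F, p4=T, p5=T, p6=T, p7=T, p8=T, p9=T, p10=F, p11=F, p12=F, p13=T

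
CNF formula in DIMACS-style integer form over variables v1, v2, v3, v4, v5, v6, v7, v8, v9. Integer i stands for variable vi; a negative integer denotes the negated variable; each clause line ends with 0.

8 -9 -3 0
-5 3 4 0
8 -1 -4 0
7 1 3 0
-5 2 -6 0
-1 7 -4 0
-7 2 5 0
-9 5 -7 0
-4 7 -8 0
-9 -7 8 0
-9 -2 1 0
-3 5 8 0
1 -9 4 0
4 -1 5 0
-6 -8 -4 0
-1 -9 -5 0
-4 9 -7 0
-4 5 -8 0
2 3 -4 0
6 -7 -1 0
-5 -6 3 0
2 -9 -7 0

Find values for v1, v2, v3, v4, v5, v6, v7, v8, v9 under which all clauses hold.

Set v1 = True and propagate.
Branch on v2: take v2 = True.
Branch on v3: take v3 = True.
The remaining clauses are satisfied by v4 = False, v5 = True, v6 = True, v7 = False, v8 = True, v9 = False.
Every clause has at least one true literal under this assignment.

v1 = T, v2 = T, v3 = T, v4 = F, v5 = T, v6 = T, v7 = F, v8 = T, v9 = F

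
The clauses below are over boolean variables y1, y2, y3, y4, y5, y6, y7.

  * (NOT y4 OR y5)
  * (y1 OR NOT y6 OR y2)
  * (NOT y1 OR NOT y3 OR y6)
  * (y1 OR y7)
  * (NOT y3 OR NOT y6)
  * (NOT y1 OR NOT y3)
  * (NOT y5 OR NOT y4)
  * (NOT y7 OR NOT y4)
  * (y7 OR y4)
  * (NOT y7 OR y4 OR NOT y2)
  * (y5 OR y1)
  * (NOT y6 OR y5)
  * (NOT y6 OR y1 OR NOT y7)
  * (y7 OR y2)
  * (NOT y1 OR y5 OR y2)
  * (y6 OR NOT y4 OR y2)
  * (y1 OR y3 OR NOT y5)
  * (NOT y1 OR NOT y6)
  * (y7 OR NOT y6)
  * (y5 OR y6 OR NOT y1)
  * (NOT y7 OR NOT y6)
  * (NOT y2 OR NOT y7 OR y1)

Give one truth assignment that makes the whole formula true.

y1=False  y2=False  y3=True  y4=False  y5=True  y6=False  y7=True

Branch on y1: take y1 = False.
  then y7 is forced to True.
  then y4 is forced to False.
  then y2 is forced to False.
  then y6 is forced to False.
  then y5 is forced to True.
  then y3 is forced to True.
Every clause has at least one true literal under this assignment.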